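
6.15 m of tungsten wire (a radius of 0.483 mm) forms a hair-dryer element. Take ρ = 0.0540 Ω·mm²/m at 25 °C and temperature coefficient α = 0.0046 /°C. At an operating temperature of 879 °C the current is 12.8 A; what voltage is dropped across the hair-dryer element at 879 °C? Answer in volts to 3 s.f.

ρ = 0.0540 Ω·mm²/m = 5.40×10^-8 Ω·m
A = πr² = π(4.8300e-04 m)² = 7.329e-07 m²
R₍25₎ = ρL/A = (5.40×10^-8)(6.15)/(7.329e-07) = 0.4531 Ω
R₍879₎ = R₍25₎(1 + αΔT) = 0.4531 × (1 + 0.0046×854) = 2.233 Ω
V = IR = 12.8 × 2.233 = 28.6 V

28.6 V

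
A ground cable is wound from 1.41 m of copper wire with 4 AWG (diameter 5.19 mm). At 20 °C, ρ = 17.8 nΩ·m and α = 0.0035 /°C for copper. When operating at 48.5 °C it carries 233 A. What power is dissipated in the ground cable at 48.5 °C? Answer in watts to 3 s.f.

ρ = 17.8 nΩ·m = 1.78×10^-8 Ω·m
A = π(5.19/2 mm)² = π(2.5950e-03 m)² = 2.116e-05 m²
R₍20₎ = ρL/A = (1.78×10^-8)(1.41)/(2.116e-05) = 0.001186 Ω
R₍48.5₎ = R₍20₎(1 + αΔT) = 0.001186 × (1 + 0.0035×28.5) = 0.001305 Ω
P = I²R = (233)² × 0.001305 = 70.8 W

70.8 W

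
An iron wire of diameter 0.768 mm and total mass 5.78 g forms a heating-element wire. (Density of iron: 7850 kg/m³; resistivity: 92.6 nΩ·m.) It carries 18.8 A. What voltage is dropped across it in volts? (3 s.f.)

ρ = 92.6 nΩ·m = 9.26×10^-8 Ω·m
A = π(d/2)² = π(3.8400e-04 m)² = 4.6325e-07 m²
L = m/(density·A) = 0.00578/(7850×4.6325e-07) = 1.589 m
R = ρL/A = (9.26×10^-8)(1.589)/(4.6325e-07) = 0.3177 Ω
V = IR = 18.8 × 0.3177 = 5.97 V

5.97 V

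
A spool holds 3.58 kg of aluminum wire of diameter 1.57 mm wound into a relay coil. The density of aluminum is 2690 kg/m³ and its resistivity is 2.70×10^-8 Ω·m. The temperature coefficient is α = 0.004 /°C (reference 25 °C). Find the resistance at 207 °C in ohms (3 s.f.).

A = π(d/2)² = π(7.8500e-04 m)² = 1.9359e-06 m²
L = m/(density·A) = 3.58/(2690×1.9359e-06) = 687.5 m
R = ρL/A = (2.70×10^-8)(687.5)/(1.9359e-06) = 9.588 Ω
R(207 °C) = 9.588 × (1 + 0.004×182) = 16.6 Ω

16.6 Ω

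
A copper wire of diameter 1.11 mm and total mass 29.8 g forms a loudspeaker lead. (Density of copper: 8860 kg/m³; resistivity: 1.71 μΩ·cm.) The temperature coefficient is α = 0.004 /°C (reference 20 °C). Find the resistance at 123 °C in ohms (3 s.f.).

ρ = 1.71 μΩ·cm = 1.71×10^-8 Ω·m
A = π(d/2)² = π(5.5500e-04 m)² = 9.6769e-07 m²
L = m/(density·A) = 0.0298/(8860×9.6769e-07) = 3.476 m
R = ρL/A = (1.71×10^-8)(3.476)/(9.6769e-07) = 0.06142 Ω
R(123 °C) = 0.06142 × (1 + 0.004×103) = 0.0867 Ω

0.0867 Ω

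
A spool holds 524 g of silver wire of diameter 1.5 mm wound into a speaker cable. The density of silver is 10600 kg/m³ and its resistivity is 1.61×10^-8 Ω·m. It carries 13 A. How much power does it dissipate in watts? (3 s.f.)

43.1 W

A = π(d/2)² = π(7.5000e-04 m)² = 1.7671e-06 m²
L = m/(density·A) = 0.524/(10600×1.7671e-06) = 27.97 m
R = ρL/A = (1.61×10^-8)(27.97)/(1.7671e-06) = 0.2549 Ω
P = I²R = (13)² × 0.2549 = 43.1 W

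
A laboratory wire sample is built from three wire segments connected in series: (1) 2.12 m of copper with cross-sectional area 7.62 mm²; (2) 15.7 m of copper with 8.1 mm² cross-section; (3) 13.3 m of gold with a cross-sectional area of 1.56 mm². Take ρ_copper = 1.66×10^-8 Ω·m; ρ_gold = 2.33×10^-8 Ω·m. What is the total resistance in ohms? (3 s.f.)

0.235 Ω

Seg 1: A = 7.62 mm² = 7.620e-06 m²
R_1 = (1.66×10^-8)(2.12)/(7.620e-06) = 0.004618 Ω
Seg 2: A = 8.1 mm² = 8.100e-06 m²
R_2 = (1.66×10^-8)(15.7)/(8.100e-06) = 0.03218 Ω
Seg 3: A = 1.56 mm² = 1.560e-06 m²
R_3 = (2.33×10^-8)(13.3)/(1.560e-06) = 0.1986 Ω
R_total = R_1 + R_2 + R_3 = 0.235 Ω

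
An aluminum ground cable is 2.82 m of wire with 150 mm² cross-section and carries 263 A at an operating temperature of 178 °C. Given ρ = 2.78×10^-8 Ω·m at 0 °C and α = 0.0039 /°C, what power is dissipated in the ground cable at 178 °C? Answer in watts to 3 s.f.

A = 150 mm² = 1.500e-04 m²
R₍0₎ = ρL/A = (2.78×10^-8)(2.82)/(1.500e-04) = 5.226×10^-4 Ω
R₍178₎ = R₍0₎(1 + αΔT) = 5.226×10^-4 × (1 + 0.0039×178) = 8.855×10^-4 Ω
P = I²R = (263)² × 8.855×10^-4 = 61.2 W

61.2 W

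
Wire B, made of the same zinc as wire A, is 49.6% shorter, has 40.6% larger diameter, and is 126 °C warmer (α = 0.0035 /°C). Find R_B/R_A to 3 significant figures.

R ∝ ρL/d² with ρ ∝ (1+αΔT), so R_B/R_A = (1 − 49.6/100) × (1 + 40.6/100)⁻² × (1 + 0.0035×126)
= 0.504 × 0.5059 × 1.441 = 0.367

0.367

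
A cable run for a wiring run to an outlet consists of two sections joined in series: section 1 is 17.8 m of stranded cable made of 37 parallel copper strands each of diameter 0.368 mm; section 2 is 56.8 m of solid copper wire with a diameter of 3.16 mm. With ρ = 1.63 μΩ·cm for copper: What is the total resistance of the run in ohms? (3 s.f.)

0.192 Ω

ρ = 1.63 μΩ·cm = 1.63×10^-8 Ω·m
Section 1: A_strand = π(1.8400e-04)² = 1.064e-07 m²; R₁ = ρL/(N·A_s) = (1.63×10^-8)(17.8)/(37×1.064e-07) = 0.07373 Ω
Section 2: A = π(d/2)² = π(1.5800e-03 m)² = 7.843e-06 m²
R₂ = (1.63×10^-8)(56.8)/(7.843e-06) = 0.1181 Ω
R = R₁ + R₂ = 0.192 Ω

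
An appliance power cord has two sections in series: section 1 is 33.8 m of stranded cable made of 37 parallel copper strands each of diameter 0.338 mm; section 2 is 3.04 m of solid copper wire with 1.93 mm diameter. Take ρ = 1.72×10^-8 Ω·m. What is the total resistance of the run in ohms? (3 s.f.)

0.193 Ω

Section 1: A_strand = π(1.6900e-04)² = 8.973e-08 m²; R₁ = ρL/(N·A_s) = (1.72×10^-8)(33.8)/(37×8.973e-08) = 0.1751 Ω
Section 2: A = π(d/2)² = π(9.6500e-04 m)² = 2.926e-06 m²
R₂ = (1.72×10^-8)(3.04)/(2.926e-06) = 0.01787 Ω
R = R₁ + R₂ = 0.193 Ω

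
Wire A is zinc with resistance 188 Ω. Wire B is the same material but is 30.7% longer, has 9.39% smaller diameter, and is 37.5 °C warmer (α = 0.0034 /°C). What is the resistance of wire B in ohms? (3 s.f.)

337 Ω

R ∝ ρL/d² with ρ ∝ (1+αΔT), so R_B/R_A = (1 + 30.7/100) × (1 − 9.39/100)⁻² × (1 + 0.0034×37.5)
= 1.307 × 1.218 × 1.127 = 1.795
R_B = 1.795 × 188 = 337 Ω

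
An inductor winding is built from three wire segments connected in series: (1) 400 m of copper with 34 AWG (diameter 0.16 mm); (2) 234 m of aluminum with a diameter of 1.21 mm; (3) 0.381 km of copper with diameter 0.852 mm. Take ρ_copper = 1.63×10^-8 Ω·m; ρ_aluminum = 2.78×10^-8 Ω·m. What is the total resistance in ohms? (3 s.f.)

341 Ω

Seg 1: A = π(0.16/2 mm)² = π(8.0000e-05 m)² = 2.011e-08 m²
R_1 = (1.63×10^-8)(400)/(2.011e-08) = 324.3 Ω
Seg 2: A = π(d/2)² = π(6.0500e-04 m)² = 1.150e-06 m²
R_2 = (2.78×10^-8)(234)/(1.150e-06) = 5.657 Ω
Seg 3: A = π(d/2)² = π(4.2600e-04 m)² = 5.701e-07 m²
R_3 = (1.63×10^-8)(381)/(5.701e-07) = 10.89 Ω
R_total = R_1 + R_2 + R_3 = 341 Ω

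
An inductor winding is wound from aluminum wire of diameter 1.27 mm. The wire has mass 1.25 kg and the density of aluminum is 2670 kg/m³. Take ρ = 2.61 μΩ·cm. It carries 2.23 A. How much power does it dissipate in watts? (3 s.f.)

37.9 W

ρ = 2.61 μΩ·cm = 2.61×10^-8 Ω·m
A = π(d/2)² = π(6.3500e-04 m)² = 1.2668e-06 m²
L = m/(density·A) = 1.25/(2670×1.2668e-06) = 369.6 m
R = ρL/A = (2.61×10^-8)(369.6)/(1.2668e-06) = 7.615 Ω
P = I²R = (2.23)² × 7.615 = 37.9 W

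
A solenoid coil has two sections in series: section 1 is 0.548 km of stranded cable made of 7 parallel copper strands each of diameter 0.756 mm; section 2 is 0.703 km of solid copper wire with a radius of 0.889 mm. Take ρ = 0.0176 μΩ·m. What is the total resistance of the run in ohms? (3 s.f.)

8.05 Ω

ρ = 0.0176 μΩ·m = 1.76×10^-8 Ω·m
Section 1: A_strand = π(3.7800e-04)² = 4.489e-07 m²; R₁ = ρL/(N·A_s) = (1.76×10^-8)(548)/(7×4.489e-07) = 3.069 Ω
Section 2: A = πr² = π(8.8900e-04 m)² = 2.483e-06 m²
R₂ = (1.76×10^-8)(703)/(2.483e-06) = 4.983 Ω
R = R₁ + R₂ = 8.05 Ω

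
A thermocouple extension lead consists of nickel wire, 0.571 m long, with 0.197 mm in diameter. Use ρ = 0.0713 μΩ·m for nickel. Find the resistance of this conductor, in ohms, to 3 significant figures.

ρ = 0.0713 μΩ·m = 7.13×10^-8 Ω·m
A = π(d/2)² = π(9.8500e-05 m)² = 3.048e-08 m²
R = ρL/A = (7.13×10^-8)(0.571 m)/(3.048e-08 m²) = 1.34 Ω

1.34 Ω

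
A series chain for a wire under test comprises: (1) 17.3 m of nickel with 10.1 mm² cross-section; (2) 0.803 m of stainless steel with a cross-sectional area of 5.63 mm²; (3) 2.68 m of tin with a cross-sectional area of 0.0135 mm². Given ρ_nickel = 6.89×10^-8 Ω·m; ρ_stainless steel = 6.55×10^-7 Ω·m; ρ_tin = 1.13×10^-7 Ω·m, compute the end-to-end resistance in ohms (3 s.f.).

22.6 Ω

Seg 1: A = 10.1 mm² = 1.010e-05 m²
R_1 = (6.89×10^-8)(17.3)/(1.010e-05) = 0.118 Ω
Seg 2: A = 5.63 mm² = 5.630e-06 m²
R_2 = (6.55×10^-7)(0.803)/(5.630e-06) = 0.09342 Ω
Seg 3: A = 0.0135 mm² = 1.350e-08 m²
R_3 = (1.13×10^-7)(2.68)/(1.350e-08) = 22.43 Ω
R_total = R_1 + R_2 + R_3 = 22.6 Ω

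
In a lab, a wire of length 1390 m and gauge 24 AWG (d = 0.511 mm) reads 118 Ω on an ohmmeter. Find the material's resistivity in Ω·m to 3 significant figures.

1.74×10^-8 Ω·m

A = π(0.511/2 mm)² = π(2.5550e-04 m)² = 2.051e-07 m²
ρ = RA/L = (118)(2.051e-07)/(1390) = 1.74×10^-8 Ω·m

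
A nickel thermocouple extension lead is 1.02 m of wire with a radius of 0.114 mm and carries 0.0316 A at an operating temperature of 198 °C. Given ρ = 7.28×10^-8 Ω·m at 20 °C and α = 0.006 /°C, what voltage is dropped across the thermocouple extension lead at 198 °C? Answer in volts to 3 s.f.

A = πr² = π(1.1400e-04 m)² = 4.083e-08 m²
R₍20₎ = ρL/A = (7.28×10^-8)(1.02)/(4.083e-08) = 1.819 Ω
R₍198₎ = R₍20₎(1 + αΔT) = 1.819 × (1 + 0.006×178) = 3.761 Ω
V = IR = 0.0316 × 3.761 = 0.119 V

0.119 V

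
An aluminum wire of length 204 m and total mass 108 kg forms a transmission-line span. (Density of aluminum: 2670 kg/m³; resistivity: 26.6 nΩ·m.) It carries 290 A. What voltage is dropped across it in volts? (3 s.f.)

7.94 V

ρ = 26.6 nΩ·m = 2.66×10^-8 Ω·m
A = m/(density·L) = 108/(2670×204) = 1.9828e-04 m²
R = ρL/A = (2.66×10^-8)(204)/(1.9828e-04) = 0.02737 Ω
V = IR = 290 × 0.02737 = 7.94 V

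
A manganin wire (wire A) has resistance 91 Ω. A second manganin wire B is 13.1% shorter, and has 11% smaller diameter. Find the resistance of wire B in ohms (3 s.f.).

99.8 Ω

R ∝ L/d², so R_B/R_A = (1 − 13.1/100) × (1 − 11/100)⁻²
= 0.869 × 1.262 = 1.097
R_B = 1.097 × 91 = 99.8 Ω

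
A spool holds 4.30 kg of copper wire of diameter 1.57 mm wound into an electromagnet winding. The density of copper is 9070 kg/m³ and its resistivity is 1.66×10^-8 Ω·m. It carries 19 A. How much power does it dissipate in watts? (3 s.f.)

758 W

A = π(d/2)² = π(7.8500e-04 m)² = 1.9359e-06 m²
L = m/(density·A) = 4.3/(9070×1.9359e-06) = 244.9 m
R = ρL/A = (1.66×10^-8)(244.9)/(1.9359e-06) = 2.1 Ω
P = I²R = (19)² × 2.1 = 758 W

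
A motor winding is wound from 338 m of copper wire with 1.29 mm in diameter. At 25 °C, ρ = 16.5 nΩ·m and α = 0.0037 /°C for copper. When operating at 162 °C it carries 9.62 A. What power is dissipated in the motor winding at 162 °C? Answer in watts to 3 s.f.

ρ = 16.5 nΩ·m = 1.65×10^-8 Ω·m
A = π(d/2)² = π(6.4500e-04 m)² = 1.307e-06 m²
R₍25₎ = ρL/A = (1.65×10^-8)(338)/(1.307e-06) = 4.267 Ω
R₍162₎ = R₍25₎(1 + αΔT) = 4.267 × (1 + 0.0037×137) = 6.43 Ω
P = I²R = (9.62)² × 6.43 = 595 W

595 W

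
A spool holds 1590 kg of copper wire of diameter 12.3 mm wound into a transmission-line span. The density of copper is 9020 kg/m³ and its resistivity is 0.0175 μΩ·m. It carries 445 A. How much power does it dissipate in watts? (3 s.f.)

ρ = 0.0175 μΩ·m = 1.75×10^-8 Ω·m
A = π(d/2)² = π(6.1500e-03 m)² = 1.1882e-04 m²
L = m/(density·A) = 1590/(9020×1.1882e-04) = 1484 m
R = ρL/A = (1.75×10^-8)(1484)/(1.1882e-04) = 0.2185 Ω
P = I²R = (445)² × 0.2185 = 43300 W

43300 W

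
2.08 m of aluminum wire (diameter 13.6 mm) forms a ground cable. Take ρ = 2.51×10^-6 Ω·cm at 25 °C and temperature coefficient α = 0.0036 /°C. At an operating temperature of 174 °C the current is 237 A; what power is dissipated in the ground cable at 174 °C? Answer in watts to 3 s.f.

31.0 W

ρ = 2.51×10^-6 Ω·cm = 2.51×10^-8 Ω·m
A = π(d/2)² = π(6.8000e-03 m)² = 1.453e-04 m²
R₍25₎ = ρL/A = (2.51×10^-8)(2.08)/(1.453e-04) = 3.594×10^-4 Ω
R₍174₎ = R₍25₎(1 + αΔT) = 3.594×10^-4 × (1 + 0.0036×149) = 5.522×10^-4 Ω
P = I²R = (237)² × 5.522×10^-4 = 31.0 W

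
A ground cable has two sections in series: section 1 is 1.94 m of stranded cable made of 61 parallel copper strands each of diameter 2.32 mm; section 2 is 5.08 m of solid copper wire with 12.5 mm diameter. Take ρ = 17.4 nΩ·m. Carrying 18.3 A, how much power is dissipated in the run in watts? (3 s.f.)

ρ = 17.4 nΩ·m = 1.74×10^-8 Ω·m
Section 1: A_strand = π(1.1600e-03)² = 4.227e-06 m²; R₁ = ρL/(N·A_s) = (1.74×10^-8)(1.94)/(61×4.227e-06) = 1.309×10^-4 Ω
Section 2: A = π(d/2)² = π(6.2500e-03 m)² = 1.227e-04 m²
R₂ = (1.74×10^-8)(5.08)/(1.227e-04) = 7.203×10^-4 Ω
R = R₁ + R₂ = 8.512×10^-4 Ω
P = I²R = (18.3)² × 8.512×10^-4 = 0.285 W

0.285 W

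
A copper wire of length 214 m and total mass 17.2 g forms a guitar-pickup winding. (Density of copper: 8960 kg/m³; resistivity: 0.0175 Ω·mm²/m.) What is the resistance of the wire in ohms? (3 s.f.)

417 Ω

ρ = 0.0175 Ω·mm²/m = 1.75×10^-8 Ω·m
A = m/(density·L) = 0.0172/(8960×214) = 8.9703e-09 m²
R = ρL/A = (1.75×10^-8)(214)/(8.9703e-09) = 417 Ω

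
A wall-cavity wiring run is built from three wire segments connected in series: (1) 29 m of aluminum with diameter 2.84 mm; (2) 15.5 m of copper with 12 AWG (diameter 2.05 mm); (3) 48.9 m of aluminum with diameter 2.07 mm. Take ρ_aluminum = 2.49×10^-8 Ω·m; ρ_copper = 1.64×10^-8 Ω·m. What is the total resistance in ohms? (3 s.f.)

Seg 1: A = π(d/2)² = π(1.4200e-03 m)² = 6.335e-06 m²
R_1 = (2.49×10^-8)(29)/(6.335e-06) = 0.114 Ω
Seg 2: A = π(2.05/2 mm)² = π(1.0250e-03 m)² = 3.301e-06 m²
R_2 = (1.64×10^-8)(15.5)/(3.301e-06) = 0.07702 Ω
Seg 3: A = π(d/2)² = π(1.0350e-03 m)² = 3.365e-06 m²
R_3 = (2.49×10^-8)(48.9)/(3.365e-06) = 0.3618 Ω
R_total = R_1 + R_2 + R_3 = 0.553 Ω

0.553 Ω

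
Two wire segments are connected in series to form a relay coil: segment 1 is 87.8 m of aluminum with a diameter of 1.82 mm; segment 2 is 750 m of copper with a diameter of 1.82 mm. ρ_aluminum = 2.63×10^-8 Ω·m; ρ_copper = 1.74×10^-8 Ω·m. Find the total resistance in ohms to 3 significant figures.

Segment 1: A = π(d/2)² = π(9.1000e-04 m)² = 2.602e-06 m²
R₁ = ρL/A = (2.63×10^-8)(87.8)/(2.602e-06) = 0.8876 Ω
R₂ = (1.74×10^-8)(750)/(2.602e-06) = 5.016 Ω
R = R₁ + R₂ = 5.90 Ω

5.90 Ω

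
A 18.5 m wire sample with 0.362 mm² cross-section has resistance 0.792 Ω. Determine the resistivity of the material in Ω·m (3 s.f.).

A = 0.362 mm² = 3.620e-07 m²
ρ = RA/L = (0.792)(3.620e-07)/(18.5) = 1.55×10^-8 Ω·m

1.55×10^-8 Ω·m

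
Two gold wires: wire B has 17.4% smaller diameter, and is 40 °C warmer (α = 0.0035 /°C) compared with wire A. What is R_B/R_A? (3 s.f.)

1.67

R ∝ ρL/d² with ρ ∝ (1+αΔT), so R_B/R_A = (1 − 17.4/100)⁻² × (1 + 0.0035×40)
= 1.466 × 1.14 = 1.67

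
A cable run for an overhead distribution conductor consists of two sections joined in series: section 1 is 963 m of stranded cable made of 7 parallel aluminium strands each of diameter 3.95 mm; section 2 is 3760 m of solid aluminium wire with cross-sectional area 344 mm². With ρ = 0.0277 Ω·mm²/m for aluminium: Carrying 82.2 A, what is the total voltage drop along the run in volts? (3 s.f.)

ρ = 0.0277 Ω·mm²/m = 2.77×10^-8 Ω·m
Section 1: A_strand = π(1.9750e-03)² = 1.225e-05 m²; R₁ = ρL/(N·A_s) = (2.77×10^-8)(963)/(7×1.225e-05) = 0.311 Ω
Section 2: A = 344 mm² = 3.440e-04 m²
R₂ = (2.77×10^-8)(3760)/(3.440e-04) = 0.3028 Ω
R = R₁ + R₂ = 0.6137 Ω
V = IR = 82.2 × 0.6137 = 50.4 V

50.4 V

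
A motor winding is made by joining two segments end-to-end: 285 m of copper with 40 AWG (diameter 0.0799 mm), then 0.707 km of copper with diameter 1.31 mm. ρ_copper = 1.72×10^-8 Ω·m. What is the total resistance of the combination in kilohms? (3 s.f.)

Segment 1: A = π(0.0799/2 mm)² = π(3.9950e-05 m)² = 5.014e-09 m²
R₁ = ρL/A = (1.72×10^-8)(285)/(5.014e-09) = 977.7 Ω
Segment 2: A = π(d/2)² = π(6.5500e-04 m)² = 1.348e-06 m²
R₂ = (1.72×10^-8)(707)/(1.348e-06) = 9.022 Ω
R = R₁ + R₂ = 0.987 kΩ

0.987 kΩ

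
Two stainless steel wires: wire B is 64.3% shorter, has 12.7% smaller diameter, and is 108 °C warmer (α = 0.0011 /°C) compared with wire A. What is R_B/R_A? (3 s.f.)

0.524

R ∝ ρL/d² with ρ ∝ (1+αΔT), so R_B/R_A = (1 − 64.3/100) × (1 − 12.7/100)⁻² × (1 + 0.0011×108)
= 0.357 × 1.312 × 1.119 = 0.524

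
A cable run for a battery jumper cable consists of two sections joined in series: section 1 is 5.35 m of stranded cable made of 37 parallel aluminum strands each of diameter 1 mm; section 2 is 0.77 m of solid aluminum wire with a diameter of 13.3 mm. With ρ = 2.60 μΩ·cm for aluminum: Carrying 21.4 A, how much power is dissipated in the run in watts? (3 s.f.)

ρ = 2.60 μΩ·cm = 2.60×10^-8 Ω·m
Section 1: A_strand = π(5.0000e-04)² = 7.854e-07 m²; R₁ = ρL/(N·A_s) = (2.60×10^-8)(5.35)/(37×7.854e-07) = 0.004787 Ω
Section 2: A = π(d/2)² = π(6.6500e-03 m)² = 1.389e-04 m²
R₂ = (2.60×10^-8)(0.77)/(1.389e-04) = 1.441×10^-4 Ω
R = R₁ + R₂ = 0.004931 Ω
P = I²R = (21.4)² × 0.004931 = 2.26 W

2.26 W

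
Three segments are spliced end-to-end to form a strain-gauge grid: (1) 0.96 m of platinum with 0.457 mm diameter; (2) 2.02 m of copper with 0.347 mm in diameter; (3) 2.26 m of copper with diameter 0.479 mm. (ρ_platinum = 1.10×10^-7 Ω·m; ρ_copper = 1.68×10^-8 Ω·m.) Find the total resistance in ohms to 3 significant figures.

Seg 1: A = π(d/2)² = π(2.2850e-04 m)² = 1.640e-07 m²
R_1 = (1.10×10^-7)(0.96)/(1.640e-07) = 0.6438 Ω
Seg 2: A = π(d/2)² = π(1.7350e-04 m)² = 9.457e-08 m²
R_2 = (1.68×10^-8)(2.02)/(9.457e-08) = 0.3588 Ω
Seg 3: A = π(d/2)² = π(2.3950e-04 m)² = 1.802e-07 m²
R_3 = (1.68×10^-8)(2.26)/(1.802e-07) = 0.2107 Ω
R_total = R_1 + R_2 + R_3 = 1.21 Ω

1.21 Ω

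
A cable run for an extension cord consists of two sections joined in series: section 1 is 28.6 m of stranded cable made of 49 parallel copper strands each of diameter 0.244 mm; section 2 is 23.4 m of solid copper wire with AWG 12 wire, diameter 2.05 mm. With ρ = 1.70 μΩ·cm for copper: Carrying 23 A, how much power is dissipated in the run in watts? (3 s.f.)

176 W

ρ = 1.70 μΩ·cm = 1.70×10^-8 Ω·m
Section 1: A_strand = π(1.2200e-04)² = 4.676e-08 m²; R₁ = ρL/(N·A_s) = (1.70×10^-8)(28.6)/(49×4.676e-08) = 0.2122 Ω
Section 2: A = π(2.05/2 mm)² = π(1.0250e-03 m)² = 3.301e-06 m²
R₂ = (1.70×10^-8)(23.4)/(3.301e-06) = 0.1205 Ω
R = R₁ + R₂ = 0.3327 Ω
P = I²R = (23)² × 0.3327 = 176 W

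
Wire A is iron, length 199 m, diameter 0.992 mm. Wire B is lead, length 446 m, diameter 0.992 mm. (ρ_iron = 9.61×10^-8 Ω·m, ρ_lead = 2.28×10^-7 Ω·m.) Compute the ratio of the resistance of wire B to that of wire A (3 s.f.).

R ∝ ρL/d², so R_B/R_A = (ρ_B/ρ_A) × (L_B/L_A)
= (2.28×10^-7/9.61×10^-8) × (446/199) = 5.32

5.32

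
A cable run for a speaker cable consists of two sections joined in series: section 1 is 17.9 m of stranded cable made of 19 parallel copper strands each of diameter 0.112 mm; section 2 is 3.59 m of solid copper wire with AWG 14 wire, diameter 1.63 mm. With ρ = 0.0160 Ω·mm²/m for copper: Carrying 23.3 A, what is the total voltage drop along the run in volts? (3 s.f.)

36.3 V

ρ = 0.0160 Ω·mm²/m = 1.60×10^-8 Ω·m
Section 1: A_strand = π(5.6000e-05)² = 9.852e-09 m²; R₁ = ρL/(N·A_s) = (1.60×10^-8)(17.9)/(19×9.852e-09) = 1.53 Ω
Section 2: A = π(1.63/2 mm)² = π(8.1500e-04 m)² = 2.087e-06 m²
R₂ = (1.60×10^-8)(3.59)/(2.087e-06) = 0.02753 Ω
R = R₁ + R₂ = 1.558 Ω
V = IR = 23.3 × 1.558 = 36.3 V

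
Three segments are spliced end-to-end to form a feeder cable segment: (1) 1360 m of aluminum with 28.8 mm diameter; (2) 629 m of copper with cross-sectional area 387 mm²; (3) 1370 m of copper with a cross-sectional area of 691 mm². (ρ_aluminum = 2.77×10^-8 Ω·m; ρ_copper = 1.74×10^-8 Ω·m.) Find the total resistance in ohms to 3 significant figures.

0.121 Ω

Seg 1: A = π(d/2)² = π(1.4400e-02 m)² = 6.514e-04 m²
R_1 = (2.77×10^-8)(1360)/(6.514e-04) = 0.05783 Ω
Seg 2: A = 387 mm² = 3.870e-04 m²
R_2 = (1.74×10^-8)(629)/(3.870e-04) = 0.02828 Ω
Seg 3: A = 691 mm² = 6.910e-04 m²
R_3 = (1.74×10^-8)(1370)/(6.910e-04) = 0.0345 Ω
R_total = R_1 + R_2 + R_3 = 0.121 Ω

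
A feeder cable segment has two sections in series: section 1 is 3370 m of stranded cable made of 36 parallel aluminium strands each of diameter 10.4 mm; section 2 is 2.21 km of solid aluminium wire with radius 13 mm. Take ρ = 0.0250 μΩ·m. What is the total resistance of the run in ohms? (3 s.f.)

0.132 Ω

ρ = 0.0250 μΩ·m = 2.50×10^-8 Ω·m
Section 1: A_strand = π(5.2000e-03)² = 8.495e-05 m²; R₁ = ρL/(N·A_s) = (2.50×10^-8)(3370)/(36×8.495e-05) = 0.02755 Ω
Section 2: A = πr² = π(1.3000e-02 m)² = 5.309e-04 m²
R₂ = (2.50×10^-8)(2210)/(5.309e-04) = 0.1041 Ω
R = R₁ + R₂ = 0.132 Ω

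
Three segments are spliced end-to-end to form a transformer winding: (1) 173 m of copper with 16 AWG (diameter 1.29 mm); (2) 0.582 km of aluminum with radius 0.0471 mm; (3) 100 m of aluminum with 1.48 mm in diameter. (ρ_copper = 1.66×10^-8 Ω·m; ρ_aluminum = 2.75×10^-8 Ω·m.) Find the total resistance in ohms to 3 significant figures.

2300 Ω

Seg 1: A = π(1.29/2 mm)² = π(6.4500e-04 m)² = 1.307e-06 m²
R_1 = (1.66×10^-8)(173)/(1.307e-06) = 2.197 Ω
Seg 2: A = πr² = π(4.7100e-05 m)² = 6.969e-09 m²
R_2 = (2.75×10^-8)(582)/(6.969e-09) = 2296 Ω
Seg 3: A = π(d/2)² = π(7.4000e-04 m)² = 1.720e-06 m²
R_3 = (2.75×10^-8)(100)/(1.720e-06) = 1.599 Ω
R_total = R_1 + R_2 + R_3 = 2300 Ω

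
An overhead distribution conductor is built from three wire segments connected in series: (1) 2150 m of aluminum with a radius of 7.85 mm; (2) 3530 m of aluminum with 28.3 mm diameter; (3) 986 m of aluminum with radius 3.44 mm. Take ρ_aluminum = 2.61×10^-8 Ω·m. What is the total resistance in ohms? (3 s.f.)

Seg 1: A = πr² = π(7.8500e-03 m)² = 1.936e-04 m²
R_1 = (2.61×10^-8)(2150)/(1.936e-04) = 0.2899 Ω
Seg 2: A = π(d/2)² = π(1.4150e-02 m)² = 6.290e-04 m²
R_2 = (2.61×10^-8)(3530)/(6.290e-04) = 0.1465 Ω
Seg 3: A = πr² = π(3.4400e-03 m)² = 3.718e-05 m²
R_3 = (2.61×10^-8)(986)/(3.718e-05) = 0.6922 Ω
R_total = R_1 + R_2 + R_3 = 1.13 Ω

1.13 Ω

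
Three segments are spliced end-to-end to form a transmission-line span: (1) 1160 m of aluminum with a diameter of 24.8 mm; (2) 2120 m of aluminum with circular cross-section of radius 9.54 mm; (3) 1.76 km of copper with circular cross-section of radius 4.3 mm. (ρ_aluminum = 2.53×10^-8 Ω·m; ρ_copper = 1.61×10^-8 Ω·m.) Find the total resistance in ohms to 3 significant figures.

Seg 1: A = π(d/2)² = π(1.2400e-02 m)² = 4.831e-04 m²
R_1 = (2.53×10^-8)(1160)/(4.831e-04) = 0.06076 Ω
Seg 2: A = πr² = π(9.5400e-03 m)² = 2.859e-04 m²
R_2 = (2.53×10^-8)(2120)/(2.859e-04) = 0.1876 Ω
Seg 3: A = πr² = π(4.3000e-03 m)² = 5.809e-05 m²
R_3 = (1.61×10^-8)(1760)/(5.809e-05) = 0.4878 Ω
R_total = R_1 + R_2 + R_3 = 0.736 Ω

0.736 Ω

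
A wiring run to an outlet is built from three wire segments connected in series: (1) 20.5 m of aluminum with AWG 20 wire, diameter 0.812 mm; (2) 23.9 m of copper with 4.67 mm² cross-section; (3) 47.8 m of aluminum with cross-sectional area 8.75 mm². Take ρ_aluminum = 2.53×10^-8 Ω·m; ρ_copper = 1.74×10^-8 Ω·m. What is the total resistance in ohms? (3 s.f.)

1.23 Ω

Seg 1: A = π(0.812/2 mm)² = π(4.0600e-04 m)² = 5.178e-07 m²
R_1 = (2.53×10^-8)(20.5)/(5.178e-07) = 1.002 Ω
Seg 2: A = 4.67 mm² = 4.670e-06 m²
R_2 = (1.74×10^-8)(23.9)/(4.670e-06) = 0.08905 Ω
Seg 3: A = 8.75 mm² = 8.750e-06 m²
R_3 = (2.53×10^-8)(47.8)/(8.750e-06) = 0.1382 Ω
R_total = R_1 + R_2 + R_3 = 1.23 Ω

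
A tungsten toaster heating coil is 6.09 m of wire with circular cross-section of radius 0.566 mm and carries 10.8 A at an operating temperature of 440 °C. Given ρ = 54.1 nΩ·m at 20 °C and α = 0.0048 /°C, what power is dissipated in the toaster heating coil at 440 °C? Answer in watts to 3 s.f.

ρ = 54.1 nΩ·m = 5.41×10^-8 Ω·m
A = πr² = π(5.6600e-04 m)² = 1.006e-06 m²
R₍20₎ = ρL/A = (5.41×10^-8)(6.09)/(1.006e-06) = 0.3274 Ω
R₍440₎ = R₍20₎(1 + αΔT) = 0.3274 × (1 + 0.0048×420) = 0.9873 Ω
P = I²R = (10.8)² × 0.9873 = 115 W

115 W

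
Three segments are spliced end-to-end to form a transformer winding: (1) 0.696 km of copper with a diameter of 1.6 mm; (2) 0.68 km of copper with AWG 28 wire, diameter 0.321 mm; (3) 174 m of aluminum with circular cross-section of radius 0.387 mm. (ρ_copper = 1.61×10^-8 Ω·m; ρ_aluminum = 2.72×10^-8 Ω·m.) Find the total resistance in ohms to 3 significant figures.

151 Ω

Seg 1: A = π(d/2)² = π(8.0000e-04 m)² = 2.011e-06 m²
R_1 = (1.61×10^-8)(696)/(2.011e-06) = 5.573 Ω
Seg 2: A = π(0.321/2 mm)² = π(1.6050e-04 m)² = 8.093e-08 m²
R_2 = (1.61×10^-8)(680)/(8.093e-08) = 135.3 Ω
Seg 3: A = πr² = π(3.8700e-04 m)² = 4.705e-07 m²
R_3 = (2.72×10^-8)(174)/(4.705e-07) = 10.06 Ω
R_total = R_1 + R_2 + R_3 = 151 Ω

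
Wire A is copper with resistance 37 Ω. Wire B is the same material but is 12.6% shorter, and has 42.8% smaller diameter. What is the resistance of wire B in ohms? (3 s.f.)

R ∝ L/d², so R_B/R_A = (1 − 12.6/100) × (1 − 42.8/100)⁻²
= 0.874 × 3.056 = 2.671
R_B = 2.671 × 37 = 98.8 Ω

98.8 Ω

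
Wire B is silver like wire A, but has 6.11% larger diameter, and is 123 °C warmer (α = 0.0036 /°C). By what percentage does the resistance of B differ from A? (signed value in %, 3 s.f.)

28.1%

R ∝ ρL/d² with ρ ∝ (1+αΔT), so R_B/R_A = (1 + 6.11/100)⁻² × (1 + 0.0036×123)
= 0.8881 × 1.443 = 1.281
(R_B − R_A)/R_A = 1.281 − 1 = 28.1%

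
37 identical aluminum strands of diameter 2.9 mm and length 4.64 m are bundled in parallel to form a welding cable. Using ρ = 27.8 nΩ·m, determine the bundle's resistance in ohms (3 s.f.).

ρ = 27.8 nΩ·m = 2.78×10^-8 Ω·m
A_strand = π(1.4500e-03 m)² = 6.605e-06 m²
R_strand = ρL/A = (2.78×10^-8)(4.64)/(6.605e-06) = 0.01953 Ω
R_total = R_strand/N = 0.01953/37 = 5.28×10^-4 Ω

5.28×10^-4 Ω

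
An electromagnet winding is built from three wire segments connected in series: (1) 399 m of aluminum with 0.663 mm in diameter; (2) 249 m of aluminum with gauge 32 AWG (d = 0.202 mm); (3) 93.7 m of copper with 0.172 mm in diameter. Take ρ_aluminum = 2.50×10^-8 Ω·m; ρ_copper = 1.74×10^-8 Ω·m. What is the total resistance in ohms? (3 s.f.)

Seg 1: A = π(d/2)² = π(3.3150e-04 m)² = 3.452e-07 m²
R_1 = (2.50×10^-8)(399)/(3.452e-07) = 28.89 Ω
Seg 2: A = π(0.202/2 mm)² = π(1.0100e-04 m)² = 3.205e-08 m²
R_2 = (2.50×10^-8)(249)/(3.205e-08) = 194.2 Ω
Seg 3: A = π(d/2)² = π(8.6000e-05 m)² = 2.324e-08 m²
R_3 = (1.74×10^-8)(93.7)/(2.324e-08) = 70.17 Ω
R_total = R_1 + R_2 + R_3 = 293 Ω

293 Ω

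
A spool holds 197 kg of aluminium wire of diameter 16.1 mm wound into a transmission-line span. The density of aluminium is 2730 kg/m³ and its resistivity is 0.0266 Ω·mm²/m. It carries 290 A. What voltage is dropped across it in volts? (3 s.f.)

ρ = 0.0266 Ω·mm²/m = 2.66×10^-8 Ω·m
A = π(d/2)² = π(8.0500e-03 m)² = 2.0358e-04 m²
L = m/(density·A) = 197/(2730×2.0358e-04) = 354.5 m
R = ρL/A = (2.66×10^-8)(354.5)/(2.0358e-04) = 0.04631 Ω
V = IR = 290 × 0.04631 = 13.4 V

13.4 V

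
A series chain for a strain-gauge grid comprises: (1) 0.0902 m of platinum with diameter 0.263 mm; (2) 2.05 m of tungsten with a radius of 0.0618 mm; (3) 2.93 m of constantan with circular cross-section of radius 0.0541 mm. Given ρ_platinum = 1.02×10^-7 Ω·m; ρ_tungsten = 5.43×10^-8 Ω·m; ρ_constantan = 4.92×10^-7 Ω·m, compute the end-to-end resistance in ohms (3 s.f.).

Seg 1: A = π(d/2)² = π(1.3150e-04 m)² = 5.433e-08 m²
R_1 = (1.02×10^-7)(0.0902)/(5.433e-08) = 0.1694 Ω
Seg 2: A = πr² = π(6.1800e-05 m)² = 1.200e-08 m²
R_2 = (5.43×10^-8)(2.05)/(1.200e-08) = 9.277 Ω
Seg 3: A = πr² = π(5.4100e-05 m)² = 9.195e-09 m²
R_3 = (4.92×10^-7)(2.93)/(9.195e-09) = 156.8 Ω
R_total = R_1 + R_2 + R_3 = 166 Ω

166 Ω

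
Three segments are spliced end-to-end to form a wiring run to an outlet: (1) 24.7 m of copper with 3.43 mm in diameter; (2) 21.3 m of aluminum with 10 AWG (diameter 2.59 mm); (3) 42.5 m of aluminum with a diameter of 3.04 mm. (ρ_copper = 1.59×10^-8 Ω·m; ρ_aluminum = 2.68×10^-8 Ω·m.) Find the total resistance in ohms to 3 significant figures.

0.308 Ω

Seg 1: A = π(d/2)² = π(1.7150e-03 m)² = 9.240e-06 m²
R_1 = (1.59×10^-8)(24.7)/(9.240e-06) = 0.0425 Ω
Seg 2: A = π(2.59/2 mm)² = π(1.2950e-03 m)² = 5.269e-06 m²
R_2 = (2.68×10^-8)(21.3)/(5.269e-06) = 0.1083 Ω
Seg 3: A = π(d/2)² = π(1.5200e-03 m)² = 7.258e-06 m²
R_3 = (2.68×10^-8)(42.5)/(7.258e-06) = 0.1569 Ω
R_total = R_1 + R_2 + R_3 = 0.308 Ω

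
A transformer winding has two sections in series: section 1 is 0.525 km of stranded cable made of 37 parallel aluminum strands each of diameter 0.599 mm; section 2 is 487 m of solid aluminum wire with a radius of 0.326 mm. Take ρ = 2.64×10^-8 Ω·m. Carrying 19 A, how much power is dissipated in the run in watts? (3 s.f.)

14400 W

Section 1: A_strand = π(2.9950e-04)² = 2.818e-07 m²; R₁ = ρL/(N·A_s) = (2.64×10^-8)(525)/(37×2.818e-07) = 1.329 Ω
Section 2: A = πr² = π(3.2600e-04 m)² = 3.339e-07 m²
R₂ = (2.64×10^-8)(487)/(3.339e-07) = 38.51 Ω
R = R₁ + R₂ = 39.84 Ω
P = I²R = (19)² × 39.84 = 14400 W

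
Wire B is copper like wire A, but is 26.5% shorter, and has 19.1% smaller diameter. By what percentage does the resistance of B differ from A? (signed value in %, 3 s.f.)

R ∝ L/d², so R_B/R_A = (1 − 26.5/100) × (1 − 19.1/100)⁻²
= 0.735 × 1.528 = 1.123
(R_B − R_A)/R_A = 1.123 − 1 = 12.3%

12.3%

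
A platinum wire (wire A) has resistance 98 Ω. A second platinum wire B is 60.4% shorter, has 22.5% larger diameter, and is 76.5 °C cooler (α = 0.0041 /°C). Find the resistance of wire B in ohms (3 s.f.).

17.7 Ω

R ∝ ρL/d² with ρ ∝ (1+αΔT), so R_B/R_A = (1 − 60.4/100) × (1 + 22.5/100)⁻² × (1 − 0.0041×76.5)
= 0.396 × 0.6664 × 0.6864 = 0.1811
R_B = 0.1811 × 98 = 17.7 Ω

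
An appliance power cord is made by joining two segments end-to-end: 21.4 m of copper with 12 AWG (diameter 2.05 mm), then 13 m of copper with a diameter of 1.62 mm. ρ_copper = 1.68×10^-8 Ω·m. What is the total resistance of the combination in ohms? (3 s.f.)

0.215 Ω

Segment 1: A = π(2.05/2 mm)² = π(1.0250e-03 m)² = 3.301e-06 m²
R₁ = ρL/A = (1.68×10^-8)(21.4)/(3.301e-06) = 0.1089 Ω
Segment 2: A = π(d/2)² = π(8.1000e-04 m)² = 2.061e-06 m²
R₂ = (1.68×10^-8)(13)/(2.061e-06) = 0.106 Ω
R = R₁ + R₂ = 0.215 Ω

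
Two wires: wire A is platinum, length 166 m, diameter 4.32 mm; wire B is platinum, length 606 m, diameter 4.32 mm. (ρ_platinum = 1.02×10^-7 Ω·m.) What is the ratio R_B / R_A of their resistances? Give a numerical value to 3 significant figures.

R ∝ ρL/d², so R_B/R_A = (L_B/L_A)
= (606/166) = 3.65

3.65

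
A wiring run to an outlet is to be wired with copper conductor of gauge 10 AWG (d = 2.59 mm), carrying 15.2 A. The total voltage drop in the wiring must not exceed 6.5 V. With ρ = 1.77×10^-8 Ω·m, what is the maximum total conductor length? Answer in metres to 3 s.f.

127 m

A = π(2.59/2 mm)² = π(1.2950e-03 m)² = 5.269e-06 m²
L_max = V_max·A/(1·ρI) = (6.5)(5.269e-06)/(1.77×10^-8×15.2) = 127 m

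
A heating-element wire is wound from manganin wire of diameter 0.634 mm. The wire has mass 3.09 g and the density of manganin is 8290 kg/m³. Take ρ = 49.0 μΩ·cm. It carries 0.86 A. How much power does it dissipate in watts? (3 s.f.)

ρ = 49.0 μΩ·cm = 4.90×10^-7 Ω·m
A = π(d/2)² = π(3.1700e-04 m)² = 3.1570e-07 m²
L = m/(density·A) = 0.00309/(8290×3.1570e-07) = 1.181 m
R = ρL/A = (4.90×10^-7)(1.181)/(3.1570e-07) = 1.833 Ω
P = I²R = (0.86)² × 1.833 = 1.36 W

1.36 W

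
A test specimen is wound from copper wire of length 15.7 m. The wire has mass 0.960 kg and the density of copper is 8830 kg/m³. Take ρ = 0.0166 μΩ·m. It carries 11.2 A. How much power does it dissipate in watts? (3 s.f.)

4.72 W

ρ = 0.0166 μΩ·m = 1.66×10^-8 Ω·m
A = m/(density·L) = 0.96/(8830×15.7) = 6.9249e-06 m²
R = ρL/A = (1.66×10^-8)(15.7)/(6.9249e-06) = 0.03764 Ω
P = I²R = (11.2)² × 0.03764 = 4.72 W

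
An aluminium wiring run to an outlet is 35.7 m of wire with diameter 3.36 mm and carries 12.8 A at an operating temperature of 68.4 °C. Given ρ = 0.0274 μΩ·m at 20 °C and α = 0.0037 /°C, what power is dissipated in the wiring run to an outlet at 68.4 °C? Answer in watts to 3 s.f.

ρ = 0.0274 μΩ·m = 2.74×10^-8 Ω·m
A = π(d/2)² = π(1.6800e-03 m)² = 8.867e-06 m²
R₍20₎ = ρL/A = (2.74×10^-8)(35.7)/(8.867e-06) = 0.1103 Ω
R₍68.4₎ = R₍20₎(1 + αΔT) = 0.1103 × (1 + 0.0037×48.4) = 0.1301 Ω
P = I²R = (12.8)² × 0.1301 = 21.3 W

21.3 W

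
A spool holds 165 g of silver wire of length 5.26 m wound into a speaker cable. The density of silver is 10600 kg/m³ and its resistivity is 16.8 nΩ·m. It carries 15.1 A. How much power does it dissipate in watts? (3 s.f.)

ρ = 16.8 nΩ·m = 1.68×10^-8 Ω·m
A = m/(density·L) = 0.165/(10600×5.26) = 2.9593e-06 m²
R = ρL/A = (1.68×10^-8)(5.26)/(2.9593e-06) = 0.02986 Ω
P = I²R = (15.1)² × 0.02986 = 6.81 W

6.81 W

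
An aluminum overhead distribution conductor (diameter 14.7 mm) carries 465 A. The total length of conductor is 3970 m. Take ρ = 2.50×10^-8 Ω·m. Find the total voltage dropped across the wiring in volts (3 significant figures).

272 V

A = π(d/2)² = π(7.3500e-03 m)² = 1.697e-04 m²
R = ρL/A = (2.50×10^-8)(3970)/(1.697e-04) = 0.5848 Ω
V = IR = 465 × 0.5848 = 272 V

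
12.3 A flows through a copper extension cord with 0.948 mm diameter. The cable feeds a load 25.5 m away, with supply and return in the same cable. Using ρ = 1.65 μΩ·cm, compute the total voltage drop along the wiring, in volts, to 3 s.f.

ρ = 1.65 μΩ·cm = 1.65×10^-8 Ω·m
A = π(d/2)² = π(4.7400e-04 m)² = 7.058e-07 m²
Total conductor length (both ways) L = 2 × 25.5 = 51 m
R = ρL/A = (1.65×10^-8)(51)/(7.058e-07) = 1.192 Ω
V = IR = 12.3 × 1.192 = 14.7 V

14.7 V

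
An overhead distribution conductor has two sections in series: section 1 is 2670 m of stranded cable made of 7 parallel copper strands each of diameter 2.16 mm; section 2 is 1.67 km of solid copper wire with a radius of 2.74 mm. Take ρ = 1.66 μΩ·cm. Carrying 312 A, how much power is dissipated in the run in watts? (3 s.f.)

ρ = 1.66 μΩ·cm = 1.66×10^-8 Ω·m
Section 1: A_strand = π(1.0800e-03)² = 3.664e-06 m²; R₁ = ρL/(N·A_s) = (1.66×10^-8)(2670)/(7×3.664e-06) = 1.728 Ω
Section 2: A = πr² = π(2.7400e-03 m)² = 2.359e-05 m²
R₂ = (1.66×10^-8)(1670)/(2.359e-05) = 1.175 Ω
R = R₁ + R₂ = 2.903 Ω
P = I²R = (312)² × 2.903 = 2.83×10^5 W

2.83×10^5 W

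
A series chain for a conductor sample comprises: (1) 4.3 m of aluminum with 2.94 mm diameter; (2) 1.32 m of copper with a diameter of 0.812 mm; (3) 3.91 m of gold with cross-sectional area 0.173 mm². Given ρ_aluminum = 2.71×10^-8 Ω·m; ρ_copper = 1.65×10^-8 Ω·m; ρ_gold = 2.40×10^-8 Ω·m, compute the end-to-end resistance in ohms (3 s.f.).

Seg 1: A = π(d/2)² = π(1.4700e-03 m)² = 6.789e-06 m²
R_1 = (2.71×10^-8)(4.3)/(6.789e-06) = 0.01717 Ω
Seg 2: A = π(d/2)² = π(4.0600e-04 m)² = 5.178e-07 m²
R_2 = (1.65×10^-8)(1.32)/(5.178e-07) = 0.04206 Ω
Seg 3: A = 0.173 mm² = 1.730e-07 m²
R_3 = (2.40×10^-8)(3.91)/(1.730e-07) = 0.5424 Ω
R_total = R_1 + R_2 + R_3 = 0.602 Ω

0.602 Ω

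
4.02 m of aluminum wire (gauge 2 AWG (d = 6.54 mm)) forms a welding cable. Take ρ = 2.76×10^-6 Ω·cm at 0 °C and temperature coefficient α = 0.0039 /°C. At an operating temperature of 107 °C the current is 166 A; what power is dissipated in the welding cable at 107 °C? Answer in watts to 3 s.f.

129 W

ρ = 2.76×10^-6 Ω·cm = 2.76×10^-8 Ω·m
A = π(6.54/2 mm)² = π(3.2700e-03 m)² = 3.359e-05 m²
R₍0₎ = ρL/A = (2.76×10^-8)(4.02)/(3.359e-05) = 0.003303 Ω
R₍107₎ = R₍0₎(1 + αΔT) = 0.003303 × (1 + 0.0039×107) = 0.004681 Ω
P = I²R = (166)² × 0.004681 = 129 W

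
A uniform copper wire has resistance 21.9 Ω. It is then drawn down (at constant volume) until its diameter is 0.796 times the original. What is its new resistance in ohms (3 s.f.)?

Volume constant ⇒ L' = L/r² with r = 0.796. R' = ρL'/A' = ρ(L/r²)/(πr²d₀²/4) = R/r⁴.
R' = 2.491 × 21.9 = 54.5 Ω

54.5 Ω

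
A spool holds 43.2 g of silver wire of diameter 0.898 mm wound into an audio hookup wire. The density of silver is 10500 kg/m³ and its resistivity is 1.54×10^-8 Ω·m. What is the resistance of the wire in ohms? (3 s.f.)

0.158 Ω

A = π(d/2)² = π(4.4900e-04 m)² = 6.3335e-07 m²
L = m/(density·A) = 0.0432/(10500×6.3335e-07) = 6.496 m
R = ρL/A = (1.54×10^-8)(6.496)/(6.3335e-07) = 0.158 Ω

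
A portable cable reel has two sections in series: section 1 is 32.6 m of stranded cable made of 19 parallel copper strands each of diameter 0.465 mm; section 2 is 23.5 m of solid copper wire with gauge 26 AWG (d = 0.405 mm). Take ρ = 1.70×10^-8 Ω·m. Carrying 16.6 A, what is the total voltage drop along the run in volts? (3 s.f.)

Section 1: A_strand = π(2.3250e-04)² = 1.698e-07 m²; R₁ = ρL/(N·A_s) = (1.70×10^-8)(32.6)/(19×1.698e-07) = 0.1718 Ω
Section 2: A = π(0.405/2 mm)² = π(2.0250e-04 m)² = 1.288e-07 m²
R₂ = (1.70×10^-8)(23.5)/(1.288e-07) = 3.101 Ω
R = R₁ + R₂ = 3.273 Ω
V = IR = 16.6 × 3.273 = 54.3 V

54.3 V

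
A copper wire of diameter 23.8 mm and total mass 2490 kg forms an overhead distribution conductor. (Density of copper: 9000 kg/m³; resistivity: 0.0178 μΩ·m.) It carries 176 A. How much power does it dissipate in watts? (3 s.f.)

ρ = 0.0178 μΩ·m = 1.78×10^-8 Ω·m
A = π(d/2)² = π(1.1900e-02 m)² = 4.4488e-04 m²
L = m/(density·A) = 2490/(9000×4.4488e-04) = 621.9 m
R = ρL/A = (1.78×10^-8)(621.9)/(4.4488e-04) = 0.02488 Ω
P = I²R = (176)² × 0.02488 = 771 W

771 W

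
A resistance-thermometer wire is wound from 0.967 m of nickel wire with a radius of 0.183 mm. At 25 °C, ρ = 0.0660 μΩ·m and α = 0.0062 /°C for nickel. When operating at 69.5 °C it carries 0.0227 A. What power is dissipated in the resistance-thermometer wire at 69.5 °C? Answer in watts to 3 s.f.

3.99×10^-4 W

ρ = 0.0660 μΩ·m = 6.60×10^-8 Ω·m
A = πr² = π(1.8300e-04 m)² = 1.052e-07 m²
R₍25₎ = ρL/A = (6.60×10^-8)(0.967)/(1.052e-07) = 0.6066 Ω
R₍69.5₎ = R₍25₎(1 + αΔT) = 0.6066 × (1 + 0.0062×44.5) = 0.774 Ω
P = I²R = (0.0227)² × 0.774 = 3.99×10^-4 W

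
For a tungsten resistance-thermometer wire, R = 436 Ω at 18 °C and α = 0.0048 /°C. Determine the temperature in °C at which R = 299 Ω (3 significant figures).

R = R₀(1 + α(T − T₀)) ⇒ T = T₀ + (R/R₀ − 1)/α
T = 18 + (299/436 − 1)/0.0048 = 18 + (-0.3142)/0.0048 = -47.5 °C

-47.5 °C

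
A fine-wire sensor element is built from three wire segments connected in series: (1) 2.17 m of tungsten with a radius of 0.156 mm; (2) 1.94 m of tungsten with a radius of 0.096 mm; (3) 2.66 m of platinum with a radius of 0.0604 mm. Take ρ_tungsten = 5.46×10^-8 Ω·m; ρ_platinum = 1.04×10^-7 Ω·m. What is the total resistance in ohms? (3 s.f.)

29.3 Ω

Seg 1: A = πr² = π(1.5600e-04 m)² = 7.645e-08 m²
R_1 = (5.46×10^-8)(2.17)/(7.645e-08) = 1.55 Ω
Seg 2: A = πr² = π(9.6000e-05 m)² = 2.895e-08 m²
R_2 = (5.46×10^-8)(1.94)/(2.895e-08) = 3.658 Ω
Seg 3: A = πr² = π(6.0400e-05 m)² = 1.146e-08 m²
R_3 = (1.04×10^-7)(2.66)/(1.146e-08) = 24.14 Ω
R_total = R_1 + R_2 + R_3 = 29.3 Ω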